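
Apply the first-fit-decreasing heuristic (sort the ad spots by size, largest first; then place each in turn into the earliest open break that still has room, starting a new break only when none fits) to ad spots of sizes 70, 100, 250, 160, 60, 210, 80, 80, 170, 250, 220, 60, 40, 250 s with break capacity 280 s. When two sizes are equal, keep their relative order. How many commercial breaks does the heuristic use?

Sorted descending: 250, 250, 250, 220, 210, 170, 160, 100, 80, 80, 70, 60, 60, 40.
  250 → break 1 (new)  [load 250/280]
  250 → break 2 (new)  [load 250/280]
  250 → break 3 (new)  [load 250/280]
  220 → break 4 (new)  [load 220/280]
  210 → break 5 (new)  [load 210/280]
  170 → break 6 (new)  [load 170/280]
  160 → break 7 (new)  [load 160/280]
  100 → break 6  [load 270/280]
  80 → break 7  [load 240/280]
  80 → break 8 (new)  [load 80/280]
  70 → break 5  [load 280/280]
  60 → break 4  [load 280/280]
  60 → break 8  [load 140/280]
  40 → break 7  [load 280/280]
8 commercial breaks opened.

8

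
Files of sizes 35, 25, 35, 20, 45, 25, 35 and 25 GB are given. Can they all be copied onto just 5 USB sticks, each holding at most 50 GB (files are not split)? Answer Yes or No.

No

Total = 245 GB; ⌈245/50⌉ = 5.
The bound of 5 does not rule out 5, but exhaustive search shows no assignment into 5 USB sticks of capacity 50 GB exists — the minimum is 6.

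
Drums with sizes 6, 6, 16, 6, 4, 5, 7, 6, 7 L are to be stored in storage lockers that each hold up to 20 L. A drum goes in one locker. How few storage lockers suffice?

Total = 16 + 7 + 7 + 6 + 6 + 6 + 6 + 5 + 4 = 63 L.
Lower bound: ⌈63/20⌉ = 4 storage lockers.
A packing using 4 storage lockers:
  locker 1: 16 + 4 = 20
  locker 2: 7 + 7 + 6 = 20
  locker 3: 6 + 6 + 6 = 18
  locker 4: 5 = 5
This matches the lower bound, so 4 is optimal.

4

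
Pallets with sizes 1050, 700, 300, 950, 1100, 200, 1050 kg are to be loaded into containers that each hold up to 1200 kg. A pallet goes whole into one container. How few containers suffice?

Total = 1100 + 1050 + 1050 + 950 + 700 + 300 + 200 = 5350 kg.
Lower bound: ⌈5350/1200⌉ = 5 containers.
A packing using 5 containers:
  container 1: 1100 = 1100
  container 2: 1050 = 1050
  container 3: 1050 = 1050
  container 4: 950 + 200 = 1150
  container 5: 700 + 300 = 1000
This matches the lower bound, so 5 is optimal.

5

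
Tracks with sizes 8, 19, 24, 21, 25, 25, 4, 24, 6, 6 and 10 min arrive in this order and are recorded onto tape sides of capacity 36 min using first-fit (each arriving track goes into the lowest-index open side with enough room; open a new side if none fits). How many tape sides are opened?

6

  8 → side 1 (new)  [load 8/36]
  19 → side 1  [load 27/36]
  24 → side 2 (new)  [load 24/36]
  21 → side 3 (new)  [load 21/36]
  25 → side 4 (new)  [load 25/36]
  25 → side 5 (new)  [load 25/36]
  4 → side 1  [load 31/36]
  24 → side 6 (new)  [load 24/36]
  6 → side 2  [load 30/36]
  6 → side 2  [load 36/36]
  10 → side 3  [load 31/36]
6 tape sides opened.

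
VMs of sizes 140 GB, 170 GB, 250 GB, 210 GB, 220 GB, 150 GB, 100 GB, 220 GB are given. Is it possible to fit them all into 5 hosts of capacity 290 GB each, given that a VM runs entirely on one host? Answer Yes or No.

Total = 1460 GB; ⌈1460/290⌉ = 6.
At least 6 hosts are required, but only 5 are allowed.

No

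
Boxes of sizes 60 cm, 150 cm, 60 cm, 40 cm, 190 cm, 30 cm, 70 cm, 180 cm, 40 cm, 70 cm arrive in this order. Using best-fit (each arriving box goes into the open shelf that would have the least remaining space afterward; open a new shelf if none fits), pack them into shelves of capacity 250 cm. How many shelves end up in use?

  60 → shelf 1 (new)  [load 60/250]
  150 → shelf 1  [load 210/250]
  60 → shelf 2 (new)  [load 60/250]
  40 → shelf 1  [load 250/250]
  190 → shelf 2  [load 250/250]
  30 → shelf 3 (new)  [load 30/250]
  70 → shelf 3  [load 100/250]
  180 → shelf 4 (new)  [load 180/250]
  40 → shelf 4  [load 220/250]
  70 → shelf 3  [load 170/250]
4 shelves opened.

4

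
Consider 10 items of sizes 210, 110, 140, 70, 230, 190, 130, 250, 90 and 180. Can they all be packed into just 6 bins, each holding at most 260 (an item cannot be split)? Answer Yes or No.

Total = 1600; ⌈1600/260⌉ = 7.
At least 7 bins are required, but only 6 are allowed.

No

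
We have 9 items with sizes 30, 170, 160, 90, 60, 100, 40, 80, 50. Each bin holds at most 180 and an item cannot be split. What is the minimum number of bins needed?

Total = 170 + 160 + 100 + 90 + 80 + 60 + 50 + 40 + 30 = 780.
Lower bound: ⌈780/180⌉ = 5 bins.
A packing using 5 bins:
  bin 1: 170 = 170
  bin 2: 160 = 160
  bin 3: 100 + 80 = 180
  bin 4: 90 + 60 + 30 = 180
  bin 5: 50 + 40 = 90
This matches the lower bound, so 5 is optimal.

5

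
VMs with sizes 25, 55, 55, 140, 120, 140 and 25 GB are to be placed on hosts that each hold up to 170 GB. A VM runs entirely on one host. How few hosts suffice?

4

Total = 140 + 140 + 120 + 55 + 55 + 25 + 25 = 560 GB.
Lower bound: ⌈560/170⌉ = 4 hosts.
A packing using 4 hosts:
  host 1: 140 + 25 = 165
  host 2: 140 + 25 = 165
  host 3: 120 = 120
  host 4: 55 + 55 = 110
This matches the lower bound, so 4 is optimal.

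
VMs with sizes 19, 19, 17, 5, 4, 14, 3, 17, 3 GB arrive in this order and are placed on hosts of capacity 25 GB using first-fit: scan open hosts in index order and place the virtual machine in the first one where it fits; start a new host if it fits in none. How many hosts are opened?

5

  19 → host 1 (new)  [load 19/25]
  19 → host 2 (new)  [load 19/25]
  17 → host 3 (new)  [load 17/25]
  5 → host 1  [load 24/25]
  4 → host 2  [load 23/25]
  14 → host 4 (new)  [load 14/25]
  3 → host 3  [load 20/25]
  17 → host 5 (new)  [load 17/25]
  3 → host 3  [load 23/25]
5 hosts opened.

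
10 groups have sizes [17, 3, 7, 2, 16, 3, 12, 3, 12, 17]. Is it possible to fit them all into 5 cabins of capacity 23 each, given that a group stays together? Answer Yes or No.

Yes

A valid assignment using 5 cabins:
  cabin 1: 17 + 3 + 3 = 23
  cabin 2: 17 + 3 + 2 = 22
  cabin 3: 16 + 7 = 23
  cabin 4: 12 = 12
  cabin 5: 12 = 12
Every load is within 23, so 5 cabins suffice.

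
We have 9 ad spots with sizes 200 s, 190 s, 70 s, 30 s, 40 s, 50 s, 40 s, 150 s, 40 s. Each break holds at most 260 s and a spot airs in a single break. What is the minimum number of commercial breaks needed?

Total = 200 + 190 + 150 + 70 + 50 + 40 + 40 + 40 + 30 = 810 s.
Lower bound: ⌈810/260⌉ = 4 commercial breaks.
A packing using 4 commercial breaks:
  break 1: 200 + 50 = 250
  break 2: 190 + 70 = 260
  break 3: 150 + 40 + 40 + 30 = 260
  break 4: 40 = 40
This matches the lower bound, so 4 is optimal.

4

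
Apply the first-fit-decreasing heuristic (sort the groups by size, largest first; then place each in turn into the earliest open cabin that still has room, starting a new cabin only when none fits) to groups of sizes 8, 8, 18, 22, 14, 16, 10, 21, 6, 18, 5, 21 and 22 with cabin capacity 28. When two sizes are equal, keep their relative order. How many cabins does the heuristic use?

Sorted descending: 22, 22, 21, 21, 18, 18, 16, 14, 10, 8, 8, 6, 5.
  22 → cabin 1 (new)  [load 22/28]
  22 → cabin 2 (new)  [load 22/28]
  21 → cabin 3 (new)  [load 21/28]
  21 → cabin 4 (new)  [load 21/28]
  18 → cabin 5 (new)  [load 18/28]
  18 → cabin 6 (new)  [load 18/28]
  16 → cabin 7 (new)  [load 16/28]
  14 → cabin 8 (new)  [load 14/28]
  10 → cabin 5  [load 28/28]
  8 → cabin 6  [load 26/28]
  8 → cabin 7  [load 24/28]
  6 → cabin 1  [load 28/28]
  5 → cabin 2  [load 27/28]
8 cabins opened.

8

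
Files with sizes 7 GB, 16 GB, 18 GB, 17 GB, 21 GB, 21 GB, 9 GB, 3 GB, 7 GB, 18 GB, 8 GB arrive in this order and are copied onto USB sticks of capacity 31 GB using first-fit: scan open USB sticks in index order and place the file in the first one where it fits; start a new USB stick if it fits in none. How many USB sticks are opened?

6

  7 → USB stick 1 (new)  [load 7/31]
  16 → USB stick 1  [load 23/31]
  18 → USB stick 2 (new)  [load 18/31]
  17 → USB stick 3 (new)  [load 17/31]
  21 → USB stick 4 (new)  [load 21/31]
  21 → USB stick 5 (new)  [load 21/31]
  9 → USB stick 2  [load 27/31]
  3 → USB stick 1  [load 26/31]
  7 → USB stick 3  [load 24/31]
  18 → USB stick 6 (new)  [load 18/31]
  8 → USB stick 4  [load 29/31]
6 USB sticks opened.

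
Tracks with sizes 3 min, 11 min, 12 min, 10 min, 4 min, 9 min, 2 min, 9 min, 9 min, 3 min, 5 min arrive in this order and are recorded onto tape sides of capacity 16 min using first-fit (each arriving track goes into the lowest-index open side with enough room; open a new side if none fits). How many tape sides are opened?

  3 → side 1 (new)  [load 3/16]
  11 → side 1  [load 14/16]
  12 → side 2 (new)  [load 12/16]
  10 → side 3 (new)  [load 10/16]
  4 → side 2  [load 16/16]
  9 → side 4 (new)  [load 9/16]
  2 → side 1  [load 16/16]
  9 → side 5 (new)  [load 9/16]
  9 → side 6 (new)  [load 9/16]
  3 → side 3  [load 13/16]
  5 → side 4  [load 14/16]
6 tape sides opened.

6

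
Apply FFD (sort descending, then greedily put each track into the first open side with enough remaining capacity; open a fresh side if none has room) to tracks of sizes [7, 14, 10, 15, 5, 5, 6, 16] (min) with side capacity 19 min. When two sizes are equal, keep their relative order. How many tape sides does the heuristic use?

Sorted descending: 16, 15, 14, 10, 7, 6, 5, 5.
  16 → side 1 (new)  [load 16/19]
  15 → side 2 (new)  [load 15/19]
  14 → side 3 (new)  [load 14/19]
  10 → side 4 (new)  [load 10/19]
  7 → side 4  [load 17/19]
  6 → side 5 (new)  [load 6/19]
  5 → side 3  [load 19/19]
  5 → side 5  [load 11/19]
5 tape sides opened.

5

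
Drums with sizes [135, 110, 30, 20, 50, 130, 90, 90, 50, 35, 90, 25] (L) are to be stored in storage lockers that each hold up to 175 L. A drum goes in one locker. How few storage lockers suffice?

Total = 135 + 130 + 110 + 90 + 90 + 90 + 50 + 50 + 35 + 30 + 25 + 20 = 855 L.
Lower bound: ⌈855/175⌉ = 5 storage lockers.
Also, 6 drums each exceed 175/2 L, and no two of those can share a locker, so at least 6 storage lockers are needed.
A packing using 6 storage lockers:
  locker 1: 135 + 35 = 170
  locker 2: 130 + 30 = 160
  locker 3: 110 + 50 = 160
  locker 4: 90 + 50 + 25 = 165
  locker 5: 90 + 20 = 110
  locker 6: 90 = 90
This matches the lower bound, so 6 is optimal.

6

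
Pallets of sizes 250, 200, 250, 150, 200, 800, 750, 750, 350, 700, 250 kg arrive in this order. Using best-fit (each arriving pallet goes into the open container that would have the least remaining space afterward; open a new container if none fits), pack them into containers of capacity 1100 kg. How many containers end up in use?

5

  250 → container 1 (new)  [load 250/1100]
  200 → container 1  [load 450/1100]
  250 → container 1  [load 700/1100]
  150 → container 1  [load 850/1100]
  200 → container 1  [load 1050/1100]
  800 → container 2 (new)  [load 800/1100]
  750 → container 3 (new)  [load 750/1100]
  750 → container 4 (new)  [load 750/1100]
  350 → container 3  [load 1100/1100]
  700 → container 5 (new)  [load 700/1100]
  250 → container 2  [load 1050/1100]
5 containers opened.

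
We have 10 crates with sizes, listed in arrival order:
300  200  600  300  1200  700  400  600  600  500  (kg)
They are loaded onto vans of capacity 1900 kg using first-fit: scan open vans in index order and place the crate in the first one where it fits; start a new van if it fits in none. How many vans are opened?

3

  300 → van 1 (new)  [load 300/1900]
  200 → van 1  [load 500/1900]
  600 → van 1  [load 1100/1900]
  300 → van 1  [load 1400/1900]
  1200 → van 2 (new)  [load 1200/1900]
  700 → van 2  [load 1900/1900]
  400 → van 1  [load 1800/1900]
  600 → van 3 (new)  [load 600/1900]
  600 → van 3  [load 1200/1900]
  500 → van 3  [load 1700/1900]
3 vans opened.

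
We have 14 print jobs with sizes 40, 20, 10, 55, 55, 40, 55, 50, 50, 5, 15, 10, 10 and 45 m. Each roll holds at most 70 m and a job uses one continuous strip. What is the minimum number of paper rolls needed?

8

Total = 55 + 55 + 55 + 50 + 50 + 45 + 40 + 40 + 20 + 15 + 10 + 10 + 10 + 5 = 460 m.
Lower bound: ⌈460/70⌉ = 7 paper rolls.
Also, 8 print jobs each exceed 35 m, and no two of those can share a roll, so at least 8 paper rolls are needed.
A packing using 8 paper rolls:
  roll 1: 55 + 15 = 70
  roll 2: 55 + 10 + 5 = 70
  roll 3: 55 + 10 = 65
  roll 4: 50 + 20 = 70
  roll 5: 50 + 10 = 60
  roll 6: 45 = 45
  roll 7: 40 = 40
  roll 8: 40 = 40
This matches the lower bound, so 8 is optimal.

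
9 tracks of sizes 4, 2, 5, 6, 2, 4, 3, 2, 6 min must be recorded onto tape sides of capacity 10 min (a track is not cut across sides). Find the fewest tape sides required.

Total = 6 + 6 + 5 + 4 + 4 + 3 + 2 + 2 + 2 = 34 min.
Lower bound: ⌈34/10⌉ = 4 tape sides.
A packing using 4 tape sides:
  side 1: 6 + 4 = 10
  side 2: 6 + 4 = 10
  side 3: 5 + 3 + 2 = 10
  side 4: 2 + 2 = 4
This matches the lower bound, so 4 is optimal.

4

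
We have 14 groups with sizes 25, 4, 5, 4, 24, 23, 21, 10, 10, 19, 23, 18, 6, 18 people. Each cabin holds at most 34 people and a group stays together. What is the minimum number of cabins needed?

8

Total = 25 + 24 + 23 + 23 + 21 + 19 + 18 + 18 + 10 + 10 + 6 + 5 + 4 + 4 = 210 people.
Lower bound: ⌈210/34⌉ = 7 cabins.
Also, 8 groups each exceed 17 people, and no two of those can share a cabin, so at least 8 cabins are needed.
A packing using 8 cabins:
  cabin 1: 25 + 6 = 31
  cabin 2: 24 + 10 = 34
  cabin 3: 23 + 10 = 33
  cabin 4: 23 + 5 + 4 = 32
  cabin 5: 21 + 4 = 25
  cabin 6: 19 = 19
  cabin 7: 18 = 18
  cabin 8: 18 = 18
This matches the lower bound, so 8 is optimal.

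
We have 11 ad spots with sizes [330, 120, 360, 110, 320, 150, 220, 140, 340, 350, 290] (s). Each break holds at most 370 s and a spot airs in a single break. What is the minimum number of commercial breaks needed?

8

Total = 360 + 350 + 340 + 330 + 320 + 290 + 220 + 150 + 140 + 120 + 110 = 2730 s.
Lower bound: ⌈2730/370⌉ = 8 commercial breaks.
A packing using 8 commercial breaks:
  break 1: 360 = 360
  break 2: 350 = 350
  break 3: 340 = 340
  break 4: 330 = 330
  break 5: 320 = 320
  break 6: 290 = 290
  break 7: 220 + 150 = 370
  break 8: 140 + 120 + 110 = 370
This matches the lower bound, so 8 is optimal.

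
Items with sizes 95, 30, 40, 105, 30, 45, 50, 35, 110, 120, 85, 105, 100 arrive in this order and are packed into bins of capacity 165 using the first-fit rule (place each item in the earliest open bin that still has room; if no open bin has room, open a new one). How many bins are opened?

8

  95 → bin 1 (new)  [load 95/165]
  30 → bin 1  [load 125/165]
  40 → bin 1  [load 165/165]
  105 → bin 2 (new)  [load 105/165]
  30 → bin 2  [load 135/165]
  45 → bin 3 (new)  [load 45/165]
  50 → bin 3  [load 95/165]
  35 → bin 3  [load 130/165]
  110 → bin 4 (new)  [load 110/165]
  120 → bin 5 (new)  [load 120/165]
  85 → bin 6 (new)  [load 85/165]
  105 → bin 7 (new)  [load 105/165]
  100 → bin 8 (new)  [load 100/165]
8 bins opened.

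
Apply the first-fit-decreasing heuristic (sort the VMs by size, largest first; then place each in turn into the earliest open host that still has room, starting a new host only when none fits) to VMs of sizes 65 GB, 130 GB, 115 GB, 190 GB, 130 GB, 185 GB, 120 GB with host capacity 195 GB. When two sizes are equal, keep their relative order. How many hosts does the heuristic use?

Sorted descending: 190, 185, 130, 130, 120, 115, 65.
  190 → host 1 (new)  [load 190/195]
  185 → host 2 (new)  [load 185/195]
  130 → host 3 (new)  [load 130/195]
  130 → host 4 (new)  [load 130/195]
  120 → host 5 (new)  [load 120/195]
  115 → host 6 (new)  [load 115/195]
  65 → host 3  [load 195/195]
6 hosts opened.

6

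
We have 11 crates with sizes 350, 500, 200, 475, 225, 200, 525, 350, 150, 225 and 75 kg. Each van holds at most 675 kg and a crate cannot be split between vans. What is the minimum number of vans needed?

6

Total = 525 + 500 + 475 + 350 + 350 + 225 + 225 + 200 + 200 + 150 + 75 = 3275 kg.
Lower bound: ⌈3275/675⌉ = 5 vans.
A packing using 6 vans:
  van 1: 525 + 150 = 675
  van 2: 500 + 75 = 575
  van 3: 475 + 200 = 675
  van 4: 350 + 225 = 575
  van 5: 350 + 225 = 575
  van 6: 200 = 200
No arrangement into 5 vans stays within capacity, so 6 is optimal.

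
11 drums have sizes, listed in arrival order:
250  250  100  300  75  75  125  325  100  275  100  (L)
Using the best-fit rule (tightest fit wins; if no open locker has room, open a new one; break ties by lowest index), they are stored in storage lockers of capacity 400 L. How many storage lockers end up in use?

6

  250 → locker 1 (new)  [load 250/400]
  250 → locker 2 (new)  [load 250/400]
  100 → locker 1  [load 350/400]
  300 → locker 3 (new)  [load 300/400]
  75 → locker 3  [load 375/400]
  75 → locker 2  [load 325/400]
  125 → locker 4 (new)  [load 125/400]
  325 → locker 5 (new)  [load 325/400]
  100 → locker 4  [load 225/400]
  275 → locker 6 (new)  [load 275/400]
  100 → locker 6  [load 375/400]
6 storage lockers opened.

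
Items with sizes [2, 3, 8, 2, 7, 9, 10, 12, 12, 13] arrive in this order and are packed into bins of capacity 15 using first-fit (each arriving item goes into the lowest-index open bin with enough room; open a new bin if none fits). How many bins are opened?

7

  2 → bin 1 (new)  [load 2/15]
  3 → bin 1  [load 5/15]
  8 → bin 1  [load 13/15]
  2 → bin 1  [load 15/15]
  7 → bin 2 (new)  [load 7/15]
  9 → bin 3 (new)  [load 9/15]
  10 → bin 4 (new)  [load 10/15]
  12 → bin 5 (new)  [load 12/15]
  12 → bin 6 (new)  [load 12/15]
  13 → bin 7 (new)  [load 13/15]
7 bins opened.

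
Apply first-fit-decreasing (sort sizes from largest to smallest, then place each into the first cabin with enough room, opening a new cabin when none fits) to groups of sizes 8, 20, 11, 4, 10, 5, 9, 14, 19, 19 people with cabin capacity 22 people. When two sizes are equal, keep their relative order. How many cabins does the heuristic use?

Sorted descending: 20, 19, 19, 14, 11, 10, 9, 8, 5, 4.
  20 → cabin 1 (new)  [load 20/22]
  19 → cabin 2 (new)  [load 19/22]
  19 → cabin 3 (new)  [load 19/22]
  14 → cabin 4 (new)  [load 14/22]
  11 → cabin 5 (new)  [load 11/22]
  10 → cabin 5  [load 21/22]
  9 → cabin 6 (new)  [load 9/22]
  8 → cabin 4  [load 22/22]
  5 → cabin 6  [load 14/22]
  4 → cabin 6  [load 18/22]
6 cabins opened.

6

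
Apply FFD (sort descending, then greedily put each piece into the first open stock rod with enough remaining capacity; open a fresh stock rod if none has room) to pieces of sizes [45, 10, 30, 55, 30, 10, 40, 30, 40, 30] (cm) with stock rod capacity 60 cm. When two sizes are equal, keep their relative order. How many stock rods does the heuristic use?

6

Sorted descending: 55, 45, 40, 40, 30, 30, 30, 30, 10, 10.
  55 → stock rod 1 (new)  [load 55/60]
  45 → stock rod 2 (new)  [load 45/60]
  40 → stock rod 3 (new)  [load 40/60]
  40 → stock rod 4 (new)  [load 40/60]
  30 → stock rod 5 (new)  [load 30/60]
  30 → stock rod 5  [load 60/60]
  30 → stock rod 6 (new)  [load 30/60]
  30 → stock rod 6  [load 60/60]
  10 → stock rod 2  [load 55/60]
  10 → stock rod 3  [load 50/60]
6 stock rods opened.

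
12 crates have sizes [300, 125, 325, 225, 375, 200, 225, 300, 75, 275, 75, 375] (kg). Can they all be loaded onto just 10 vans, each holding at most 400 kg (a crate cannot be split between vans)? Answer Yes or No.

Yes

A valid assignment using 9 vans:
  van 1: 375 = 375
  van 2: 375 = 375
  van 3: 325 + 75 = 400
  van 4: 300 + 75 = 375
  van 5: 300 = 300
  van 6: 275 + 125 = 400
  van 7: 225 = 225
  van 8: 225 = 225
  van 9: 200 = 200
That uses only 9 ≤ 10, so 10 vans are enough.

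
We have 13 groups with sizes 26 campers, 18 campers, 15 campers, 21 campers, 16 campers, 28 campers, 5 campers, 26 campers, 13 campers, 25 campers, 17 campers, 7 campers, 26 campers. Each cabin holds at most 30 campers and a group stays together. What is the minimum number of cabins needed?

Total = 28 + 26 + 26 + 26 + 25 + 21 + 18 + 17 + 16 + 15 + 13 + 7 + 5 = 243 campers.
Lower bound: ⌈243/30⌉ = 9 cabins.
A packing using 10 cabins:
  cabin 1: 28 = 28
  cabin 2: 26 = 26
  cabin 3: 26 = 26
  cabin 4: 26 = 26
  cabin 5: 25 + 5 = 30
  cabin 6: 21 + 7 = 28
  cabin 7: 18 = 18
  cabin 8: 17 + 13 = 30
  cabin 9: 16 = 16
  cabin 10: 15 = 15
No arrangement into 9 cabins stays within capacity, so 10 is optimal.

10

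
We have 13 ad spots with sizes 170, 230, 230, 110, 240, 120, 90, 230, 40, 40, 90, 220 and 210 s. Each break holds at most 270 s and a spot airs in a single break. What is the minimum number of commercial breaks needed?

Total = 240 + 230 + 230 + 230 + 220 + 210 + 170 + 120 + 110 + 90 + 90 + 40 + 40 = 2020 s.
Lower bound: ⌈2020/270⌉ = 8 commercial breaks.
A packing using 9 commercial breaks:
  break 1: 240 = 240
  break 2: 230 + 40 = 270
  break 3: 230 + 40 = 270
  break 4: 230 = 230
  break 5: 220 = 220
  break 6: 210 = 210
  break 7: 170 + 90 = 260
  break 8: 120 + 110 = 230
  break 9: 90 = 90
No arrangement into 8 commercial breaks stays within capacity, so 9 is optimal.

9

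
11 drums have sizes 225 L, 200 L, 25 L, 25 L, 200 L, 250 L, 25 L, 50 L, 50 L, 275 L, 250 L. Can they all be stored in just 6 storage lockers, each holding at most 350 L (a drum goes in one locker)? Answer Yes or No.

A valid assignment using 6 storage lockers:
  locker 1: 275 + 50 + 25 = 350
  locker 2: 250 + 50 + 25 + 25 = 350
  locker 3: 250 = 250
  locker 4: 225 = 225
  locker 5: 200 = 200
  locker 6: 200 = 200
Every load is within 350 L, so 6 storage lockers suffice.

Yes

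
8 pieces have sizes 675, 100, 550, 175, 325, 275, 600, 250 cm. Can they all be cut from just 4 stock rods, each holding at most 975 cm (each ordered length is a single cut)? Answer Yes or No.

Yes

A valid assignment using 4 stock rods:
  stock rod 1: 675 + 275 = 950
  stock rod 2: 600 + 325 = 925
  stock rod 3: 550 + 250 + 175 = 975
  stock rod 4: 100 = 100
Every load is within 975 cm, so 4 stock rods suffice.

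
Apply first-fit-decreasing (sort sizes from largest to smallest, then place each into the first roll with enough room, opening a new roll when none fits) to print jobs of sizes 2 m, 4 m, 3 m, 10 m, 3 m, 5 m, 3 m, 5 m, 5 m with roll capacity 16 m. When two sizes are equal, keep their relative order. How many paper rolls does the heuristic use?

3

Sorted descending: 10, 5, 5, 5, 4, 3, 3, 3, 2.
  10 → roll 1 (new)  [load 10/16]
  5 → roll 1  [load 15/16]
  5 → roll 2 (new)  [load 5/16]
  5 → roll 2  [load 10/16]
  4 → roll 2  [load 14/16]
  3 → roll 3 (new)  [load 3/16]
  3 → roll 3  [load 6/16]
  3 → roll 3  [load 9/16]
  2 → roll 2  [load 16/16]
3 paper rolls opened.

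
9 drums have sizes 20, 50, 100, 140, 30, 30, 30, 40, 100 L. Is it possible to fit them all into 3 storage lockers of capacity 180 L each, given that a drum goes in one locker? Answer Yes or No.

Yes

A valid assignment using 3 storage lockers:
  locker 1: 140 + 40 = 180
  locker 2: 100 + 50 + 30 = 180
  locker 3: 100 + 30 + 30 + 20 = 180
Every load is within 180 L, so 3 storage lockers suffice.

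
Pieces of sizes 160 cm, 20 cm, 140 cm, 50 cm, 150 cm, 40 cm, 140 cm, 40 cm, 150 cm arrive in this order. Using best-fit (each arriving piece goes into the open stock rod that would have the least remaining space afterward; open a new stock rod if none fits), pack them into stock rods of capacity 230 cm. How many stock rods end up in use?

  160 → stock rod 1 (new)  [load 160/230]
  20 → stock rod 1  [load 180/230]
  140 → stock rod 2 (new)  [load 140/230]
  50 → stock rod 1  [load 230/230]
  150 → stock rod 3 (new)  [load 150/230]
  40 → stock rod 3  [load 190/230]
  140 → stock rod 4 (new)  [load 140/230]
  40 → stock rod 3  [load 230/230]
  150 → stock rod 5 (new)  [load 150/230]
5 stock rods opened.

5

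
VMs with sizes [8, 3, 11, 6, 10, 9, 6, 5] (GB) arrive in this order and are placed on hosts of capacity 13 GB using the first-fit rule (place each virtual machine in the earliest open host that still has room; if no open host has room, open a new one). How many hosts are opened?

  8 → host 1 (new)  [load 8/13]
  3 → host 1  [load 11/13]
  11 → host 2 (new)  [load 11/13]
  6 → host 3 (new)  [load 6/13]
  10 → host 4 (new)  [load 10/13]
  9 → host 5 (new)  [load 9/13]
  6 → host 3  [load 12/13]
  5 → host 6 (new)  [load 5/13]
6 hosts opened.

6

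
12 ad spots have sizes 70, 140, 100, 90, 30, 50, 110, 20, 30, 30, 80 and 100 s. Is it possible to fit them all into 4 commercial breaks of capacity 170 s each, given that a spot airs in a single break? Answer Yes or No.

No

Total = 850 s; ⌈850/170⌉ = 5.
At least 5 commercial breaks are required, but only 4 are allowed.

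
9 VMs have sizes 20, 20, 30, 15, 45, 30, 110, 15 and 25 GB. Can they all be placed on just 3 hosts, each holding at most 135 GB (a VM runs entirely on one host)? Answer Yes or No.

A valid assignment using 3 hosts:
  host 1: 110 + 25 = 135
  host 2: 45 + 30 + 30 + 20 = 125
  host 3: 20 + 15 + 15 = 50
Every load is within 135 GB, so 3 hosts suffice.

Yes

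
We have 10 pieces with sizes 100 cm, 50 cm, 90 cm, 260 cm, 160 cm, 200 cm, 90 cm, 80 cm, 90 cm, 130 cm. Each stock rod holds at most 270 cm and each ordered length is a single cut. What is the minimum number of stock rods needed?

5

Total = 260 + 200 + 160 + 130 + 100 + 90 + 90 + 90 + 80 + 50 = 1250 cm.
Lower bound: ⌈1250/270⌉ = 5 stock rods.
A packing using 5 stock rods:
  stock rod 1: 260 = 260
  stock rod 2: 200 + 50 = 250
  stock rod 3: 160 + 100 = 260
  stock rod 4: 130 + 90 = 220
  stock rod 5: 90 + 90 + 80 = 260
This matches the lower bound, so 5 is optimal.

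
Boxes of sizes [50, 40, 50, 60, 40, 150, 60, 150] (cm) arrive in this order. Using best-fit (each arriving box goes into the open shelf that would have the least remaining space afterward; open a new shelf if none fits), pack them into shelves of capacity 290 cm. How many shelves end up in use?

  50 → shelf 1 (new)  [load 50/290]
  40 → shelf 1  [load 90/290]
  50 → shelf 1  [load 140/290]
  60 → shelf 1  [load 200/290]
  40 → shelf 1  [load 240/290]
  150 → shelf 2 (new)  [load 150/290]
  60 → shelf 2  [load 210/290]
  150 → shelf 3 (new)  [load 150/290]
3 shelves opened.

3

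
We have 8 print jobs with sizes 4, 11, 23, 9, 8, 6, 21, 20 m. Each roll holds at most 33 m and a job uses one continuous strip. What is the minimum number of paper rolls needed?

Total = 23 + 21 + 20 + 11 + 9 + 8 + 6 + 4 = 102 m.
Lower bound: ⌈102/33⌉ = 4 paper rolls.
A packing using 4 paper rolls:
  roll 1: 23 + 9 = 32
  roll 2: 21 + 11 = 32
  roll 3: 20 + 8 + 4 = 32
  roll 4: 6 = 6
This matches the lower bound, so 4 is optimal.

4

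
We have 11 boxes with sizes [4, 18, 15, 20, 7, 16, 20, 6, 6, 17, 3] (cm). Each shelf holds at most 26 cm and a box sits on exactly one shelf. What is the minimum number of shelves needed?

Total = 20 + 20 + 18 + 17 + 16 + 15 + 7 + 6 + 6 + 4 + 3 = 132 cm.
Lower bound: ⌈132/26⌉ = 6 shelves.
A packing using 6 shelves:
  shelf 1: 20 + 6 = 26
  shelf 2: 20 + 6 = 26
  shelf 3: 18 + 7 = 25
  shelf 4: 17 + 4 + 3 = 24
  shelf 5: 16 = 16
  shelf 6: 15 = 15
This matches the lower bound, so 6 is optimal.

6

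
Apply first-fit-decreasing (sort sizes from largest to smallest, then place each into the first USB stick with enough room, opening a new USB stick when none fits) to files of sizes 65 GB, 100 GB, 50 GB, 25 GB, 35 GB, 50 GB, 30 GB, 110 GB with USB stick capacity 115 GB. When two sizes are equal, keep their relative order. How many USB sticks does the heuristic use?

5

Sorted descending: 110, 100, 65, 50, 50, 35, 30, 25.
  110 → USB stick 1 (new)  [load 110/115]
  100 → USB stick 2 (new)  [load 100/115]
  65 → USB stick 3 (new)  [load 65/115]
  50 → USB stick 3  [load 115/115]
  50 → USB stick 4 (new)  [load 50/115]
  35 → USB stick 4  [load 85/115]
  30 → USB stick 4  [load 115/115]
  25 → USB stick 5 (new)  [load 25/115]
5 USB sticks opened.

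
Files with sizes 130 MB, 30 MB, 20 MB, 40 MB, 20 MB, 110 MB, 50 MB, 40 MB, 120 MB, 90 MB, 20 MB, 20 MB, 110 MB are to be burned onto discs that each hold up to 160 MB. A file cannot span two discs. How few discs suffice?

Total = 130 + 120 + 110 + 110 + 90 + 50 + 40 + 40 + 30 + 20 + 20 + 20 + 20 = 800 MB.
Lower bound: ⌈800/160⌉ = 5 discs.
A packing using 6 discs:
  disc 1: 130 + 30 = 160
  disc 2: 120 + 40 = 160
  disc 3: 110 + 50 = 160
  disc 4: 110 + 40 = 150
  disc 5: 90 + 20 + 20 + 20 = 150
  disc 6: 20 = 20
No arrangement into 5 discs stays within capacity, so 6 is optimal.

6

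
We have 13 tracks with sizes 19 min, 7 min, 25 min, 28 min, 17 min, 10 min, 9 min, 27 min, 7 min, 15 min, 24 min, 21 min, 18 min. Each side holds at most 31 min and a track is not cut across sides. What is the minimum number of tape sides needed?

Total = 28 + 27 + 25 + 24 + 21 + 19 + 18 + 17 + 15 + 10 + 9 + 7 + 7 = 227 min.
Lower bound: ⌈227/31⌉ = 8 tape sides.
A packing using 9 tape sides:
  side 1: 28 = 28
  side 2: 27 = 27
  side 3: 25 = 25
  side 4: 24 + 7 = 31
  side 5: 21 + 10 = 31
  side 6: 19 + 9 = 28
  side 7: 18 + 7 = 25
  side 8: 17 = 17
  side 9: 15 = 15
No arrangement into 8 tape sides stays within capacity, so 9 is optimal.

9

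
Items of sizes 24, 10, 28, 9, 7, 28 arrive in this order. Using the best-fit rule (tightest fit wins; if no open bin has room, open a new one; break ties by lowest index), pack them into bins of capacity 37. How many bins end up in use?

3

  24 → bin 1 (new)  [load 24/37]
  10 → bin 1  [load 34/37]
  28 → bin 2 (new)  [load 28/37]
  9 → bin 2  [load 37/37]
  7 → bin 3 (new)  [load 7/37]
  28 → bin 3  [load 35/37]
3 bins opened.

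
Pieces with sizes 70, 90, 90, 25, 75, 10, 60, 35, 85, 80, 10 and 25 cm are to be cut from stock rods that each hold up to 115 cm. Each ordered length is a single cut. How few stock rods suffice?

7

Total = 90 + 90 + 85 + 80 + 75 + 70 + 60 + 35 + 25 + 25 + 10 + 10 = 655 cm.
Lower bound: ⌈655/115⌉ = 6 stock rods.
Also, 7 pieces each exceed 115/2 cm, and no two of those can share a stock rod, so at least 7 stock rods are needed.
A packing using 7 stock rods:
  stock rod 1: 90 + 25 = 115
  stock rod 2: 90 + 25 = 115
  stock rod 3: 85 + 10 + 10 = 105
  stock rod 4: 80 + 35 = 115
  stock rod 5: 75 = 75
  stock rod 6: 70 = 70
  stock rod 7: 60 = 60
This matches the lower bound, so 7 is optimal.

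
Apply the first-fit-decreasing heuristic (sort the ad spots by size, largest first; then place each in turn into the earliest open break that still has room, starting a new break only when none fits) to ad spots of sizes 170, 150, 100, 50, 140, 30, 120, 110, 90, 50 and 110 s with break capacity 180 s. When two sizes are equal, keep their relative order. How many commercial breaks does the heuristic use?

8

Sorted descending: 170, 150, 140, 120, 110, 110, 100, 90, 50, 50, 30.
  170 → break 1 (new)  [load 170/180]
  150 → break 2 (new)  [load 150/180]
  140 → break 3 (new)  [load 140/180]
  120 → break 4 (new)  [load 120/180]
  110 → break 5 (new)  [load 110/180]
  110 → break 6 (new)  [load 110/180]
  100 → break 7 (new)  [load 100/180]
  90 → break 8 (new)  [load 90/180]
  50 → break 4  [load 170/180]
  50 → break 5  [load 160/180]
  30 → break 2  [load 180/180]
8 commercial breaks opened.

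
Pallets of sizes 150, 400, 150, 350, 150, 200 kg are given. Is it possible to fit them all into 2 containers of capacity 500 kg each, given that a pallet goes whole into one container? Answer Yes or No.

No

Total = 1400 kg; ⌈1400/500⌉ = 3.
At least 3 containers are required, but only 2 are allowed.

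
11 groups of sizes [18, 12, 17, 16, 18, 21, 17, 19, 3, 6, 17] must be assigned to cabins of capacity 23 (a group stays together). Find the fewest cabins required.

9

Total = 21 + 19 + 18 + 18 + 17 + 17 + 17 + 16 + 12 + 6 + 3 = 164.
Lower bound: ⌈164/23⌉ = 8 cabins.
Also, 9 groups each exceed 23/2, and no two of those can share a cabin, so at least 9 cabins are needed.
A packing using 9 cabins:
  cabin 1: 21 = 21
  cabin 2: 19 + 3 = 22
  cabin 3: 18 = 18
  cabin 4: 18 = 18
  cabin 5: 17 + 6 = 23
  cabin 6: 17 = 17
  cabin 7: 17 = 17
  cabin 8: 16 = 16
  cabin 9: 12 = 12
This matches the lower bound, so 9 is optimal.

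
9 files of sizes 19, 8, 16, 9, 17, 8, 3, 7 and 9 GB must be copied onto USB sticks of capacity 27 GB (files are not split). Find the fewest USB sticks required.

4

Total = 19 + 17 + 16 + 9 + 9 + 8 + 8 + 7 + 3 = 96 GB.
Lower bound: ⌈96/27⌉ = 4 USB sticks.
A packing using 4 USB sticks:
  USB stick 1: 19 + 8 = 27
  USB stick 2: 17 + 9 = 26
  USB stick 3: 16 + 9 = 25
  USB stick 4: 8 + 7 + 3 = 18
This matches the lower bound, so 4 is optimal.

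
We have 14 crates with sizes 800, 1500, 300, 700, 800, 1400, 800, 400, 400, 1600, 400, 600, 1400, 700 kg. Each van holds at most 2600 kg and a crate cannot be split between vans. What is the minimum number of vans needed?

Total = 1600 + 1500 + 1400 + 1400 + 800 + 800 + 800 + 700 + 700 + 600 + 400 + 400 + 400 + 300 = 11800 kg.
Lower bound: ⌈11800/2600⌉ = 5 vans.
A packing using 5 vans:
  van 1: 1600 + 800 = 2400
  van 2: 1500 + 800 + 300 = 2600
  van 3: 1400 + 800 + 400 = 2600
  van 4: 1400 + 700 + 400 = 2500
  van 5: 700 + 600 + 400 = 1700
This matches the lower bound, so 5 is optimal.

5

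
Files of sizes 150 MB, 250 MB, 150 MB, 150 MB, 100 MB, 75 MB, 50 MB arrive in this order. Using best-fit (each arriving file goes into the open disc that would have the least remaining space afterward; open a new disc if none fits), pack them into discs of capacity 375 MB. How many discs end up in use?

  150 → disc 1 (new)  [load 150/375]
  250 → disc 2 (new)  [load 250/375]
  150 → disc 1  [load 300/375]
  150 → disc 3 (new)  [load 150/375]
  100 → disc 2  [load 350/375]
  75 → disc 1  [load 375/375]
  50 → disc 3  [load 200/375]
3 discs opened.

3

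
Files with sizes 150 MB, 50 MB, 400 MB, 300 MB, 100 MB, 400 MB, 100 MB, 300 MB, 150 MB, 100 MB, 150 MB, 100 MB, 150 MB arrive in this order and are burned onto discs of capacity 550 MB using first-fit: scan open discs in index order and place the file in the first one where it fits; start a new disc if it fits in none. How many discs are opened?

  150 → disc 1 (new)  [load 150/550]
  50 → disc 1  [load 200/550]
  400 → disc 2 (new)  [load 400/550]
  300 → disc 1  [load 500/550]
  100 → disc 2  [load 500/550]
  400 → disc 3 (new)  [load 400/550]
  100 → disc 3  [load 500/550]
  300 → disc 4 (new)  [load 300/550]
  150 → disc 4  [load 450/550]
  100 → disc 4  [load 550/550]
  150 → disc 5 (new)  [load 150/550]
  100 → disc 5  [load 250/550]
  150 → disc 5  [load 400/550]
5 discs opened.

5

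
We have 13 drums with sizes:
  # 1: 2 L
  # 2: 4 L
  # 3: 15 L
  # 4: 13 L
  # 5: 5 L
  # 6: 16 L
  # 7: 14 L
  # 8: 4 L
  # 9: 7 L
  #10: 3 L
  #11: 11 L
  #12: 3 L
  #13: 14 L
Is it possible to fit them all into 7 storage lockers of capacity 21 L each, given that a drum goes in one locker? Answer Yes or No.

Yes

A valid assignment using 6 storage lockers:
  locker 1: 16 + 5 = 21
  locker 2: 15 + 4 + 2 = 21
  locker 3: 14 + 7 = 21
  locker 4: 14 + 4 + 3 = 21
  locker 5: 13 + 3 = 16
  locker 6: 11 = 11
That uses only 6 ≤ 7, so 7 storage lockers are enough.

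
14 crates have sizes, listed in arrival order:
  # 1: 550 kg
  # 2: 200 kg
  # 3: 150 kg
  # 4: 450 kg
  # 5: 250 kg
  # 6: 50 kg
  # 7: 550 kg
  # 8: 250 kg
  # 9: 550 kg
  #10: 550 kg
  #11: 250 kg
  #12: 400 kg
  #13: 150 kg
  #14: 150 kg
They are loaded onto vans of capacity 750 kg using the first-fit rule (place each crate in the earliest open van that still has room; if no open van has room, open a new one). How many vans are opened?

  550 → van 1 (new)  [load 550/750]
  200 → van 1  [load 750/750]
  150 → van 2 (new)  [load 150/750]
  450 → van 2  [load 600/750]
  250 → van 3 (new)  [load 250/750]
  50 → van 2  [load 650/750]
  550 → van 4 (new)  [load 550/750]
  250 → van 3  [load 500/750]
  550 → van 5 (new)  [load 550/750]
  550 → van 6 (new)  [load 550/750]
  250 → van 3  [load 750/750]
  400 → van 7 (new)  [load 400/750]
  150 → van 4  [load 700/750]
  150 → van 5  [load 700/750]
7 vans opened.

7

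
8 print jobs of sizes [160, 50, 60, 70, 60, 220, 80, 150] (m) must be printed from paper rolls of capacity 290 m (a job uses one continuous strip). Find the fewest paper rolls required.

3

Total = 220 + 160 + 150 + 80 + 70 + 60 + 60 + 50 = 850 m.
Lower bound: ⌈850/290⌉ = 3 paper rolls.
A packing using 3 paper rolls:
  roll 1: 220 + 70 = 290
  roll 2: 160 + 80 + 50 = 290
  roll 3: 150 + 60 + 60 = 270
This matches the lower bound, so 3 is optimal.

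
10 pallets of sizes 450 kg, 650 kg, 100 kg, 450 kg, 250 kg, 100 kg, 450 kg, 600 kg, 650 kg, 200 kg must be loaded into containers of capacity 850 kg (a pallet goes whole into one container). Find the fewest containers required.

Total = 650 + 650 + 600 + 450 + 450 + 450 + 250 + 200 + 100 + 100 = 3900 kg.
Lower bound: ⌈3900/850⌉ = 5 containers.
Also, 6 pallets each exceed 425 kg, and no two of those can share a container, so at least 6 containers are needed.
A packing using 6 containers:
  container 1: 650 + 200 = 850
  container 2: 650 + 100 + 100 = 850
  container 3: 600 + 250 = 850
  container 4: 450 = 450
  container 5: 450 = 450
  container 6: 450 = 450
This matches the lower bound, so 6 is optimal.

6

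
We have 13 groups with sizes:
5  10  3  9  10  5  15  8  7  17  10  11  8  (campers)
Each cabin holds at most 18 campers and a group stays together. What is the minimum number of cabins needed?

Total = 17 + 15 + 11 + 10 + 10 + 10 + 9 + 8 + 8 + 7 + 5 + 5 + 3 = 118 campers.
Lower bound: ⌈118/18⌉ = 7 cabins.
A packing using 7 cabins:
  cabin 1: 17 = 17
  cabin 2: 15 + 3 = 18
  cabin 3: 11 + 7 = 18
  cabin 4: 10 + 8 = 18
  cabin 5: 10 + 8 = 18
  cabin 6: 10 + 5 = 15
  cabin 7: 9 + 5 = 14
This matches the lower bound, so 7 is optimal.

7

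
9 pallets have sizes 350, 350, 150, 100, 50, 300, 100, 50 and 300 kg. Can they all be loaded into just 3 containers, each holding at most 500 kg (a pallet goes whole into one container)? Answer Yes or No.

No

Total = 1750 kg; ⌈1750/500⌉ = 4.
At least 4 containers are required, but only 3 are allowed.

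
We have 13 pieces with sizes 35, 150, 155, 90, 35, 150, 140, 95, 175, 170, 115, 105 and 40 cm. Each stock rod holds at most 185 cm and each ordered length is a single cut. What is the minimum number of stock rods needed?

9

Total = 175 + 170 + 155 + 150 + 150 + 140 + 115 + 105 + 95 + 90 + 40 + 35 + 35 = 1455 cm.
Lower bound: ⌈1455/185⌉ = 8 stock rods.
Also, 9 pieces each exceed 185/2 cm, and no two of those can share a stock rod, so at least 9 stock rods are needed.
A packing using 9 stock rods:
  stock rod 1: 175 = 175
  stock rod 2: 170 = 170
  stock rod 3: 155 = 155
  stock rod 4: 150 + 35 = 185
  stock rod 5: 150 + 35 = 185
  stock rod 6: 140 + 40 = 180
  stock rod 7: 115 = 115
  stock rod 8: 105 = 105
  stock rod 9: 95 + 90 = 185
This matches the lower bound, so 9 is optimal.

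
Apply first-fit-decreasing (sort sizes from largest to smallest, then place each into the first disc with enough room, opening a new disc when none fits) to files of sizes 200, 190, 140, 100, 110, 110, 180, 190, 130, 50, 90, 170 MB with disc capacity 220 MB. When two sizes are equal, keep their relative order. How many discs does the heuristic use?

Sorted descending: 200, 190, 190, 180, 170, 140, 130, 110, 110, 100, 90, 50.
  200 → disc 1 (new)  [load 200/220]
  190 → disc 2 (new)  [load 190/220]
  190 → disc 3 (new)  [load 190/220]
  180 → disc 4 (new)  [load 180/220]
  170 → disc 5 (new)  [load 170/220]
  140 → disc 6 (new)  [load 140/220]
  130 → disc 7 (new)  [load 130/220]
  110 → disc 8 (new)  [load 110/220]
  110 → disc 8  [load 220/220]
  100 → disc 9 (new)  [load 100/220]
  90 → disc 7  [load 220/220]
  50 → disc 5  [load 220/220]
9 discs opened.

9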